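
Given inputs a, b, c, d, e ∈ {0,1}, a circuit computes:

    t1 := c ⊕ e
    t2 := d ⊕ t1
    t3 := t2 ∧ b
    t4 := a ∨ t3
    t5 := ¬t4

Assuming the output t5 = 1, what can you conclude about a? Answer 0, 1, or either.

0

t5 = ¬t4 must be 1, so t4 = 0.
t4 = a ∨ t3 must be 0, so both a = 0 and t3 = 0.
Every assignment with t5 = 1 has a = 0; there are 12 such assignment(s).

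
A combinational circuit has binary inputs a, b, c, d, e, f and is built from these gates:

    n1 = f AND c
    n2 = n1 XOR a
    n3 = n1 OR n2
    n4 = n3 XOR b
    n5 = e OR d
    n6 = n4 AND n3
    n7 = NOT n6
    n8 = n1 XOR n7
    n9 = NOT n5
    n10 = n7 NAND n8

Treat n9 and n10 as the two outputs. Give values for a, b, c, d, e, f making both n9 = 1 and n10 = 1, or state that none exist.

a=0, b=1, c=1, d=0, e=0, f=1

Check with a=0, b=1, c=1, d=0, e=0, f=1:
n1 = f AND c = 1 AND 1 = 1
n2 = n1 XOR a = 1 XOR 0 = 1
n3 = n1 OR n2 = 1 OR 1 = 1
n4 = n3 XOR b = 1 XOR 1 = 0
n5 = e OR d = 0 OR 0 = 0
n6 = n4 AND n3 = 0 AND 1 = 0
n7 = NOT n6 = NOT 0 = 1
n8 = n1 XOR n7 = 1 XOR 1 = 0
n9 = NOT n5 = NOT 0 = 1
n10 = n7 NAND n8 = 1 NAND 0 = 1
So n9 = 1 and n10 = 1.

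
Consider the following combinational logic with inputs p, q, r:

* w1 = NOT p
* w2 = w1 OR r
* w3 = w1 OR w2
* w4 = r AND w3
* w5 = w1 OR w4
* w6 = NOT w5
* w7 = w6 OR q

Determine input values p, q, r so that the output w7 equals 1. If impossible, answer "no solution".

Check with p=0 q=1 r=1:
w1 = NOT p = NOT 0 = 1
w2 = w1 OR r = 1 OR 1 = 1
w3 = w1 OR w2 = 1 OR 1 = 1
w4 = r AND w3 = 1 AND 1 = 1
w5 = w1 OR w4 = 1 OR 1 = 1
w6 = NOT w5 = NOT 1 = 0
w7 = w6 OR q = 0 OR 1 = 1
So w7 = 1 as required.

p=0 q=1 r=1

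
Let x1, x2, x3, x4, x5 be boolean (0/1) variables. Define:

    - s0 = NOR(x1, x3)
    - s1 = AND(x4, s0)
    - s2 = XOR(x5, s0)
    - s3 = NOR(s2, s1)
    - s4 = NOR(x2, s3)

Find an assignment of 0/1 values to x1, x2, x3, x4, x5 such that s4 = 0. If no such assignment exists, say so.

x1=1, x2=1, x3=1, x4=1, x5=0

Check with x1=1, x2=1, x3=1, x4=1, x5=0:
s0 = NOR(x1, x3) = NOR(1, 1) = 0
s1 = AND(x4, s0) = AND(1, 0) = 0
s2 = XOR(x5, s0) = XOR(0, 0) = 0
s3 = NOR(s2, s1) = NOR(0, 0) = 1
s4 = NOR(x2, s3) = NOR(1, 1) = 0
So s4 = 0 as required.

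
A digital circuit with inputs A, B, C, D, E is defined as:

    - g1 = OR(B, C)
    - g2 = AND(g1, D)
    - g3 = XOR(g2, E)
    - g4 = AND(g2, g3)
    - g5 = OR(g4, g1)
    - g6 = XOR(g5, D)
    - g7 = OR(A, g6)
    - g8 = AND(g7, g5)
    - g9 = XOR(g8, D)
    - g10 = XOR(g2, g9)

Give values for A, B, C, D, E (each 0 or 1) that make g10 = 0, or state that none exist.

A=1, B=0, C=0, D=0, E=1

Check with A=1, B=0, C=0, D=0, E=1:
g1 = OR(B, C) = OR(0, 0) = 0
g2 = AND(g1, D) = AND(0, 0) = 0
g3 = XOR(g2, E) = XOR(0, 1) = 1
g4 = AND(g2, g3) = AND(0, 1) = 0
g5 = OR(g4, g1) = OR(0, 0) = 0
g6 = XOR(g5, D) = XOR(0, 0) = 0
g7 = OR(A, g6) = OR(1, 0) = 1
g8 = AND(g7, g5) = AND(1, 0) = 0
g9 = XOR(g8, D) = XOR(0, 0) = 0
g10 = XOR(g2, g9) = XOR(0, 0) = 0
So g10 = 0 as required.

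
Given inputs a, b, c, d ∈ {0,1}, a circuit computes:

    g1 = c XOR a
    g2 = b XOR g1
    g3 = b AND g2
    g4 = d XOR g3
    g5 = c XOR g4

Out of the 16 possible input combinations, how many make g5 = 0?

8

g5 = c XOR g4 must be 0, so c and g4 are equal.
Enumerating the 16 input combinations, 8 give g5 = 0 and 8 give g5 = 1.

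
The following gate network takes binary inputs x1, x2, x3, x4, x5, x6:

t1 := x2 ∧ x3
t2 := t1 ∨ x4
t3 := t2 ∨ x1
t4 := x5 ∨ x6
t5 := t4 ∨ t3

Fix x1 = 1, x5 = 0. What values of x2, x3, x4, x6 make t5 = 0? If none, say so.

With x1 = 1, x5 = 0 fixed, none of the 16 settings of x2, x3, x4, x6 give t5 = 0.
For example, with x2=1, x3=0, x4=0, x6=1:
t1 = x2 ∧ x3 = 1 ∧ 0 = 0
t2 = t1 ∨ x4 = 0 ∨ 0 = 0
t3 = t2 ∨ x1 = 0 ∨ 1 = 1
t4 = x5 ∨ x6 = 0 ∨ 1 = 1
t5 = t4 ∨ t3 = 1 ∨ 1 = 1
giving t5 = 1 ≠ 0.

no solution exists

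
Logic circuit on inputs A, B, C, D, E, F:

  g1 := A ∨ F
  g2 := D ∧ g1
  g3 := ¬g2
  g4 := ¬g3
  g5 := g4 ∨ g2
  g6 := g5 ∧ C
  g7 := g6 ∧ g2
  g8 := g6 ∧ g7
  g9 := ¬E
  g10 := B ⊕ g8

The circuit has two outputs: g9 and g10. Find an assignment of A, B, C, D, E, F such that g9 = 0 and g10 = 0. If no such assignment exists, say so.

Check with A=1 B=0 C=0 D=1 E=1 F=0:
g1 = A ∨ F = 1 ∨ 0 = 1
g2 = D ∧ g1 = 1 ∧ 1 = 1
g3 = ¬g2 = ¬1 = 0
g4 = ¬g3 = ¬0 = 1
g5 = g4 ∨ g2 = 1 ∨ 1 = 1
g6 = g5 ∧ C = 1 ∧ 0 = 0
g7 = g6 ∧ g2 = 0 ∧ 1 = 0
g8 = g6 ∧ g7 = 0 ∧ 0 = 0
g9 = ¬E = ¬1 = 0
g10 = B ⊕ g8 = 0 ⊕ 0 = 0
So g9 = 0 and g10 = 0.

A=1 B=0 C=0 D=1 E=1 F=0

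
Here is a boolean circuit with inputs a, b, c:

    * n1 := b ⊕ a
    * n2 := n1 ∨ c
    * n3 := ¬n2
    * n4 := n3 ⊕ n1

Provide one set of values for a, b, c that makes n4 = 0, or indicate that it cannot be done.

a=0 b=0 c=1

n4 = n3 ⊕ n1 must be 0, so n3 and n1 are equal.
Check with a=0 b=0 c=1:
n1 = b ⊕ a = 0 ⊕ 0 = 0
n2 = n1 ∨ c = 0 ∨ 1 = 1
n3 = ¬n2 = ¬1 = 0
n4 = n3 ⊕ n1 = 0 ⊕ 0 = 0
So n4 = 0 as required.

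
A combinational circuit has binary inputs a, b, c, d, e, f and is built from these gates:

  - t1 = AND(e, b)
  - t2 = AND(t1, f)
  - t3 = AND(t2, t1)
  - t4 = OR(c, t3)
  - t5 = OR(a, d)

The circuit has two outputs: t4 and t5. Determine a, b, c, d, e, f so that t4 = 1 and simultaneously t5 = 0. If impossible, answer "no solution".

a=0, b=1, c=1, d=0, e=1, f=0

Check with a=0, b=1, c=1, d=0, e=1, f=0:
t1 = AND(e, b) = AND(1, 1) = 1
t2 = AND(t1, f) = AND(1, 0) = 0
t3 = AND(t2, t1) = AND(0, 1) = 0
t4 = OR(c, t3) = OR(1, 0) = 1
t5 = OR(a, d) = OR(0, 0) = 0
So t4 = 1 and t5 = 0.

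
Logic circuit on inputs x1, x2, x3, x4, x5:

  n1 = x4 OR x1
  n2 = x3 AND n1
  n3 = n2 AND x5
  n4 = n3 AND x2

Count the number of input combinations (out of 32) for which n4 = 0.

29

n4 = n3 AND x2 must be 0, so at least one of n3, x2 is 0.
Enumerating the 32 input combinations, 29 give n4 = 0 and 3 give n4 = 1.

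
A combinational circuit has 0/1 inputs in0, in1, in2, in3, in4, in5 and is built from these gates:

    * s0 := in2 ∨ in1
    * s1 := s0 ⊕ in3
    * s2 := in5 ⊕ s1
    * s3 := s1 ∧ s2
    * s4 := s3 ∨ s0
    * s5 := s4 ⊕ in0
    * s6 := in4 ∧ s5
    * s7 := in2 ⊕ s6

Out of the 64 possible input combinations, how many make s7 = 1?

32

s7 = in2 ⊕ s6 must be 1, so in2 and s6 differ.
Enumerating the 64 input combinations, 32 give s7 = 1 and 32 give s7 = 0.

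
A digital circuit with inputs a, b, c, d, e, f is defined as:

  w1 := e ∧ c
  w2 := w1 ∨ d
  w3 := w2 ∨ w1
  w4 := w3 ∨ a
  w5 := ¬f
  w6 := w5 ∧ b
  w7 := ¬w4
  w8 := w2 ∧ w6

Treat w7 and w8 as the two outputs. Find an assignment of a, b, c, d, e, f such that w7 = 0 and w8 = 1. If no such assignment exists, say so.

a=1, b=1, c=1, d=1, e=0, f=0

Check with a=1, b=1, c=1, d=1, e=0, f=0:
w1 = e ∧ c = 0 ∧ 1 = 0
w2 = w1 ∨ d = 0 ∨ 1 = 1
w3 = w2 ∨ w1 = 1 ∨ 0 = 1
w4 = w3 ∨ a = 1 ∨ 1 = 1
w5 = ¬f = ¬0 = 1
w6 = w5 ∧ b = 1 ∧ 1 = 1
w7 = ¬w4 = ¬1 = 0
w8 = w2 ∧ w6 = 1 ∧ 1 = 1
So w7 = 0 and w8 = 1.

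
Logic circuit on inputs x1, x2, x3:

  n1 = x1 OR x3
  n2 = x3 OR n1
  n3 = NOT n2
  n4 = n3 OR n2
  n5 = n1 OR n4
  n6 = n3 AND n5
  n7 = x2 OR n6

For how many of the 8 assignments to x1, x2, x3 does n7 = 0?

n7 = x2 OR n6 must be 0, so both x2 = 0 and n6 = 0.
n6 = n3 AND n5 must be 0, so at least one of n3, n5 is 0.
Enumerating the 8 input combinations, 3 give n7 = 0 and 5 give n7 = 1.

3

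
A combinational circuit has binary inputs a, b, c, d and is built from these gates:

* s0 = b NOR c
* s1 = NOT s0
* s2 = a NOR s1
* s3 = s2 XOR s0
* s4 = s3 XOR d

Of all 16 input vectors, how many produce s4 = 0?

s4 = s3 XOR d must be 0, so s3 and d are equal.
Enumerating the 16 input combinations, 8 give s4 = 0 and 8 give s4 = 1.

8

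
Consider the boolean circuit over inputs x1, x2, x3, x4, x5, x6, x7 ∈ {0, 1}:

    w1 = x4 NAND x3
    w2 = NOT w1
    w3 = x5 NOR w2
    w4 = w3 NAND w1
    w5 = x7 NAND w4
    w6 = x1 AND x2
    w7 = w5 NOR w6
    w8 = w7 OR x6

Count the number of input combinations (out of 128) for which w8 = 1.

w8 = w7 OR x6 must be 1, so at least one of w7, x6 is 1.
Enumerating the 128 input combinations, 79 give w8 = 1 and 49 give w8 = 0.

79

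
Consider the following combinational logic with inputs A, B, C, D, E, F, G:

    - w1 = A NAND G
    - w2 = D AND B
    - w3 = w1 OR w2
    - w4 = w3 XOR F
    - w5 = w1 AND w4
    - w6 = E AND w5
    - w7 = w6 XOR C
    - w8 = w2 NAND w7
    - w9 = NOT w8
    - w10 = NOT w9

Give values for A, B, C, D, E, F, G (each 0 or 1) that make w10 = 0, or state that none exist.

w10 = NOT w9 must be 0, so w9 = 1.
w9 = NOT w8 must be 1, so w8 = 0.
Check with A=1, B=1, C=1, D=1, E=0, F=0, G=0:
w1 = A NAND G = 1 NAND 0 = 1
w2 = D AND B = 1 AND 1 = 1
w3 = w1 OR w2 = 1 OR 1 = 1
w4 = w3 XOR F = 1 XOR 0 = 1
w5 = w1 AND w4 = 1 AND 1 = 1
w6 = E AND w5 = 0 AND 1 = 0
w7 = w6 XOR C = 0 XOR 1 = 1
w8 = w2 NAND w7 = 1 NAND 1 = 0
w9 = NOT w8 = NOT 0 = 1
w10 = NOT w9 = NOT 1 = 0
So w10 = 0 as required.

A=1, B=1, C=1, D=1, E=0, F=0, G=0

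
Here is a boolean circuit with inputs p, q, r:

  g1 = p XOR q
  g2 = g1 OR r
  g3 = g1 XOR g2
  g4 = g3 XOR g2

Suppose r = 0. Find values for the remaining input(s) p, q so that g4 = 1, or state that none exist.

p=0, q=1

Check with r = 0 and p=0, q=1:
g1 = p XOR q = 0 XOR 1 = 1
g2 = g1 OR r = 1 OR 0 = 1
g3 = g1 XOR g2 = 1 XOR 1 = 0
g4 = g3 XOR g2 = 0 XOR 1 = 1
So g4 = 1.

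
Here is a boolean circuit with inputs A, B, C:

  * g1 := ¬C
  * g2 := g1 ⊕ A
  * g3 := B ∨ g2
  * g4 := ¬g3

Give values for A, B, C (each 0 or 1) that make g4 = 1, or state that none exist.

g4 = ¬g3 must be 1, so g3 = 0.
g3 = B ∨ g2 must be 0, so both B = 0 and g2 = 0.
Check with A=0, B=0, C=1:
g1 = ¬C = ¬1 = 0
g2 = g1 ⊕ A = 0 ⊕ 0 = 0
g3 = B ∨ g2 = 0 ∨ 0 = 0
g4 = ¬g3 = ¬0 = 1
So g4 = 1 as required.

A=0, B=0, C=1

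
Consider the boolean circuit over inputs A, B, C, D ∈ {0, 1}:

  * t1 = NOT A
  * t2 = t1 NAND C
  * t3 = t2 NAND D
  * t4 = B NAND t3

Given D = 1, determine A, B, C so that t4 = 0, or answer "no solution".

t4 = B NAND t3 must be 0, so both B = 1 and t3 = 1.
Check with D = 1 and A=0, B=1, C=1:
t1 = NOT A = NOT 0 = 1
t2 = t1 NAND C = 1 NAND 1 = 0
t3 = t2 NAND D = 0 NAND 1 = 1
t4 = B NAND t3 = 1 NAND 1 = 0
So t4 = 0.

A=0, B=1, C=1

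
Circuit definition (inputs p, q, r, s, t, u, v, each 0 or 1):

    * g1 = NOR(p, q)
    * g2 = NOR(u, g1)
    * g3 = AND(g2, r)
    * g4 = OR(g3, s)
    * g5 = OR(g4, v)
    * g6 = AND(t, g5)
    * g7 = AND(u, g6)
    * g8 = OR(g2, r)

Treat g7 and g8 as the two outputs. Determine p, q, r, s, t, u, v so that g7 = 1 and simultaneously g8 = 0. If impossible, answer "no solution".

p=1 q=1 r=0 s=0 t=1 u=1 v=1

Check with p=1 q=1 r=0 s=0 t=1 u=1 v=1:
g1 = NOR(p, q) = NOR(1, 1) = 0
g2 = NOR(u, g1) = NOR(1, 0) = 0
g3 = AND(g2, r) = AND(0, 0) = 0
g4 = OR(g3, s) = OR(0, 0) = 0
g5 = OR(g4, v) = OR(0, 1) = 1
g6 = AND(t, g5) = AND(1, 1) = 1
g7 = AND(u, g6) = AND(1, 1) = 1
g8 = OR(g2, r) = OR(0, 0) = 0
So g7 = 1 and g8 = 0.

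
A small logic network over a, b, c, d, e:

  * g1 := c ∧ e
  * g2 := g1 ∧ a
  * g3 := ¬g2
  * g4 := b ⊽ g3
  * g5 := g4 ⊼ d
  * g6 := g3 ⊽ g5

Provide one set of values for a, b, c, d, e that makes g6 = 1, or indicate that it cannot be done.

Check with a=1 b=0 c=1 d=1 e=1:
g1 = c ∧ e = 1 ∧ 1 = 1
g2 = g1 ∧ a = 1 ∧ 1 = 1
g3 = ¬g2 = ¬1 = 0
g4 = b ⊽ g3 = 0 ⊽ 0 = 1
g5 = g4 ⊼ d = 1 ⊼ 1 = 0
g6 = g3 ⊽ g5 = 0 ⊽ 0 = 1
So g6 = 1 as required.

a=1 b=0 c=1 d=1 e=1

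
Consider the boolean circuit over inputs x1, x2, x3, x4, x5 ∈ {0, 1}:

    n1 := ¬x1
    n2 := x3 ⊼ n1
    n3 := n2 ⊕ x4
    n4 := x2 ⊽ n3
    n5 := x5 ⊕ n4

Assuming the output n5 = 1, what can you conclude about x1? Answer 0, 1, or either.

either

Both values of x1 occur among assignments with n5 = 1:
  x1=0: x1=0, x2=0, x3=0, x4=0, x5=1
  x1=1: x1=1, x2=0, x3=0, x4=0, x5=1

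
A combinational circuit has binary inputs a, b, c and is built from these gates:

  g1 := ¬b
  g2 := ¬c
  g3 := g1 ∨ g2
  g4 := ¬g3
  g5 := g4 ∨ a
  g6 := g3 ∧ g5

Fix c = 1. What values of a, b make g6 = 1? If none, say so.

a=1, b=0

Check with c = 1 and a=1, b=0:
g1 = ¬b = ¬0 = 1
g2 = ¬c = ¬1 = 0
g3 = g1 ∨ g2 = 1 ∨ 0 = 1
g4 = ¬g3 = ¬1 = 0
g5 = g4 ∨ a = 0 ∨ 1 = 1
g6 = g3 ∧ g5 = 1 ∧ 1 = 1
So g6 = 1.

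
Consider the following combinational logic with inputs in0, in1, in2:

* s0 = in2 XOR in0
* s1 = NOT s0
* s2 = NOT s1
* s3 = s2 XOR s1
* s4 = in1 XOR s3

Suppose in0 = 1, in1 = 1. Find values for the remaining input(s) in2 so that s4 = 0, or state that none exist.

s4 = in1 XOR s3 must be 0, so in1 and s3 are equal.
Check with in0 = 1, in1 = 1 and in2=1:
s0 = in2 XOR in0 = 1 XOR 1 = 0
s1 = NOT s0 = NOT 0 = 1
s2 = NOT s1 = NOT 1 = 0
s3 = s2 XOR s1 = 0 XOR 1 = 1
s4 = in1 XOR s3 = 1 XOR 1 = 0
So s4 = 0.

in2=1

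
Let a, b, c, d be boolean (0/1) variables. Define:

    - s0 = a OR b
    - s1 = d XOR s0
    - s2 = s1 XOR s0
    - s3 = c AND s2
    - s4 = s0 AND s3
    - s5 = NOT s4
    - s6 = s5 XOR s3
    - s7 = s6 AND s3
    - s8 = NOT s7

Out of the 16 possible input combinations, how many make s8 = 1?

s8 = NOT s7 must be 1, so s7 = 0.
s7 = s6 AND s3 must be 0, so at least one of s6, s3 is 0.
Enumerating the 16 input combinations, 13 give s8 = 1 and 3 give s8 = 0.

13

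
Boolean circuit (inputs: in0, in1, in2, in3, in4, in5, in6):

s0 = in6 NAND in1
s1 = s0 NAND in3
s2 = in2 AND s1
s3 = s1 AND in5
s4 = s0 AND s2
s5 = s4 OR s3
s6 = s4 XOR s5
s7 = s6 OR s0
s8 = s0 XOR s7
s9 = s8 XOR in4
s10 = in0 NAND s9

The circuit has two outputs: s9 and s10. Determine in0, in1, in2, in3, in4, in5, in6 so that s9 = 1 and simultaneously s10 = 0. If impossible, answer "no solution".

in0=1, in1=0, in2=0, in3=0, in4=1, in5=0, in6=1

Check with in0=1, in1=0, in2=0, in3=0, in4=1, in5=0, in6=1:
s0 = in6 NAND in1 = 1 NAND 0 = 1
s1 = s0 NAND in3 = 1 NAND 0 = 1
s2 = in2 AND s1 = 0 AND 1 = 0
s3 = s1 AND in5 = 1 AND 0 = 0
s4 = s0 AND s2 = 1 AND 0 = 0
s5 = s4 OR s3 = 0 OR 0 = 0
s6 = s4 XOR s5 = 0 XOR 0 = 0
s7 = s6 OR s0 = 0 OR 1 = 1
s8 = s0 XOR s7 = 1 XOR 1 = 0
s9 = s8 XOR in4 = 0 XOR 1 = 1
s10 = in0 NAND s9 = 1 NAND 1 = 0
So s9 = 1 and s10 = 0.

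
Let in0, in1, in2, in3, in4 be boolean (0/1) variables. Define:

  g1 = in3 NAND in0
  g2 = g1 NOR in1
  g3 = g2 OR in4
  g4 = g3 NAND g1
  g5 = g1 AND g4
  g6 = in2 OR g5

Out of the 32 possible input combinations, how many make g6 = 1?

22

g6 = in2 OR g5 must be 1, so at least one of in2, g5 is 1.
Enumerating the 32 input combinations, 22 give g6 = 1 and 10 give g6 = 0.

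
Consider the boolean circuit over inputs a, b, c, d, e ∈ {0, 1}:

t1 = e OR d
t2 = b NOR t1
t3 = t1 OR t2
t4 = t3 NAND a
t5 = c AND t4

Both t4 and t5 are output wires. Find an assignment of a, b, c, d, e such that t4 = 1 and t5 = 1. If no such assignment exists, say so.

a=0, b=0, c=1, d=1, e=1

Check with a=0, b=0, c=1, d=1, e=1:
t1 = e OR d = 1 OR 1 = 1
t2 = b NOR t1 = 0 NOR 1 = 0
t3 = t1 OR t2 = 1 OR 0 = 1
t4 = t3 NAND a = 1 NAND 0 = 1
t5 = c AND t4 = 1 AND 1 = 1
So t4 = 1 and t5 = 1.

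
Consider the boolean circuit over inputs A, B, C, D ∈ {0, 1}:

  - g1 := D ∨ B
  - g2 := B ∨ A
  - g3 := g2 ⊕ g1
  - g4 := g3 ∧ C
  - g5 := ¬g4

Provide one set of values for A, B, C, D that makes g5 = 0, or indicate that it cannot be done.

g5 = ¬g4 must be 0, so g4 = 1.
g4 = g3 ∧ C must be 1, so both g3 = 1 and C = 1.
Check with A=1, B=0, C=1, D=0:
g1 = D ∨ B = 0 ∨ 0 = 0
g2 = B ∨ A = 0 ∨ 1 = 1
g3 = g2 ⊕ g1 = 1 ⊕ 0 = 1
g4 = g3 ∧ C = 1 ∧ 1 = 1
g5 = ¬g4 = ¬1 = 0
So g5 = 0 as required.

A=1, B=0, C=1, D=0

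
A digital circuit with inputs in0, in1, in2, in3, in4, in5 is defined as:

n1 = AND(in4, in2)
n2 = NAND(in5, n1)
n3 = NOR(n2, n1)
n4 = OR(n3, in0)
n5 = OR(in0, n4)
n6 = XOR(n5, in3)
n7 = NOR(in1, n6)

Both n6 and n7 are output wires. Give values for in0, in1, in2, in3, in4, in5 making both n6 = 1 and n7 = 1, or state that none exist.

no solution exists

Across all 64 input combinations, none give both n6 = 1 and n7 = 1.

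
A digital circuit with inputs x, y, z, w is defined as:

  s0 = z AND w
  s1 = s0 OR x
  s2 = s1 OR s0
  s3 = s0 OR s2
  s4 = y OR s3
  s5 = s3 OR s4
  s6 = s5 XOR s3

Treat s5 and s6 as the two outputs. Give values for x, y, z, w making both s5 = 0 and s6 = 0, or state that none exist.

Check with x=0, y=0, z=0, w=0:
s0 = z AND w = 0 AND 0 = 0
s1 = s0 OR x = 0 OR 0 = 0
s2 = s1 OR s0 = 0 OR 0 = 0
s3 = s0 OR s2 = 0 OR 0 = 0
s4 = y OR s3 = 0 OR 0 = 0
s5 = s3 OR s4 = 0 OR 0 = 0
s6 = s5 XOR s3 = 0 XOR 0 = 0
So s5 = 0 and s6 = 0.

x=0, y=0, z=0, w=0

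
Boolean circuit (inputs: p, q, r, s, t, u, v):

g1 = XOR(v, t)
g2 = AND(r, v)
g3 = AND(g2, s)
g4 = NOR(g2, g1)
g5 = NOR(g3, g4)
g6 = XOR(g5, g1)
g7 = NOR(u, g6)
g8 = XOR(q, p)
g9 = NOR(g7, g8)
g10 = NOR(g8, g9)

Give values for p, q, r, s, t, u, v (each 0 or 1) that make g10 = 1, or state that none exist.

p=1, q=1, r=1, s=1, t=0, u=0, v=0

g10 = NOR(g8, g9) must be 1, so both g8 = 0 and g9 = 0.
g8 = XOR(q, p) must be 0, so q and p are equal.
Check with p=1, q=1, r=1, s=1, t=0, u=0, v=0:
g1 = XOR(v, t) = XOR(0, 0) = 0
g2 = AND(r, v) = AND(1, 0) = 0
g3 = AND(g2, s) = AND(0, 1) = 0
g4 = NOR(g2, g1) = NOR(0, 0) = 1
g5 = NOR(g3, g4) = NOR(0, 1) = 0
g6 = XOR(g5, g1) = XOR(0, 0) = 0
g7 = NOR(u, g6) = NOR(0, 0) = 1
g8 = XOR(q, p) = XOR(1, 1) = 0
g9 = NOR(g7, g8) = NOR(1, 0) = 0
g10 = NOR(g8, g9) = NOR(0, 0) = 1
So g10 = 1 as required.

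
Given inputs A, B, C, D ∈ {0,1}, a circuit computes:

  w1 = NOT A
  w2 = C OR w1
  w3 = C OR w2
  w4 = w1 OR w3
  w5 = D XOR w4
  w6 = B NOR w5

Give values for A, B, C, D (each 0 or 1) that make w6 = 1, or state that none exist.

A=0, B=0, C=0, D=1

w6 = B NOR w5 must be 1, so both B = 0 and w5 = 0.
Check with A=0, B=0, C=0, D=1:
w1 = NOT A = NOT 0 = 1
w2 = C OR w1 = 0 OR 1 = 1
w3 = C OR w2 = 0 OR 1 = 1
w4 = w1 OR w3 = 1 OR 1 = 1
w5 = D XOR w4 = 1 XOR 1 = 0
w6 = B NOR w5 = 0 NOR 0 = 1
So w6 = 1 as required.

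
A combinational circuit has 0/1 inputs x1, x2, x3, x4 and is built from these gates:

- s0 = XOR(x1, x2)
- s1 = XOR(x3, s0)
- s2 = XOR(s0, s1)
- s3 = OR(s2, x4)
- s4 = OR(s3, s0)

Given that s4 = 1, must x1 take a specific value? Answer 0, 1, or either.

Both values of x1 occur among assignments with s4 = 1:
  x1=0: x1=0, x2=0, x3=0, x4=1
  x1=1: x1=1, x2=0, x3=0, x4=0

either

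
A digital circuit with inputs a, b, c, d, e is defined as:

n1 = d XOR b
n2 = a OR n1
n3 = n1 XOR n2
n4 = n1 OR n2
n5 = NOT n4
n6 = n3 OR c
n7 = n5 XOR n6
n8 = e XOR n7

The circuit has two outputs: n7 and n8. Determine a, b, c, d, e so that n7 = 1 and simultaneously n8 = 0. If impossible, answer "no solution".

a=0 b=1 c=1 d=0 e=1

Check with a=0 b=1 c=1 d=0 e=1:
n1 = d XOR b = 0 XOR 1 = 1
n2 = a OR n1 = 0 OR 1 = 1
n3 = n1 XOR n2 = 1 XOR 1 = 0
n4 = n1 OR n2 = 1 OR 1 = 1
n5 = NOT n4 = NOT 1 = 0
n6 = n3 OR c = 0 OR 1 = 1
n7 = n5 XOR n6 = 0 XOR 1 = 1
n8 = e XOR n7 = 1 XOR 1 = 0
So n7 = 1 and n8 = 0.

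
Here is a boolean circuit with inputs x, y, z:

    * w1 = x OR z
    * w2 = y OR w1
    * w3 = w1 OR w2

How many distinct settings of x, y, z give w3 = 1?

w3 = w1 OR w2 must be 1, so at least one of w1, w2 is 1.
Enumerating the 8 input combinations, 7 give w3 = 1 and 1 give w3 = 0.

7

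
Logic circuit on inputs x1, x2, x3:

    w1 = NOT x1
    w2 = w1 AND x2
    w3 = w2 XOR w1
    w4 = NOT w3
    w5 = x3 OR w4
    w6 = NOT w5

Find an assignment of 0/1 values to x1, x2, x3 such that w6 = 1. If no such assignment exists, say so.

x1=0, x2=0, x3=0

w6 = NOT w5 must be 1, so w5 = 0.
w5 = x3 OR w4 must be 0, so both x3 = 0 and w4 = 0.
Check with x1=0, x2=0, x3=0:
w1 = NOT x1 = NOT 0 = 1
w2 = w1 AND x2 = 1 AND 0 = 0
w3 = w2 XOR w1 = 0 XOR 1 = 1
w4 = NOT w3 = NOT 1 = 0
w5 = x3 OR w4 = 0 OR 0 = 0
w6 = NOT w5 = NOT 0 = 1
So w6 = 1 as required.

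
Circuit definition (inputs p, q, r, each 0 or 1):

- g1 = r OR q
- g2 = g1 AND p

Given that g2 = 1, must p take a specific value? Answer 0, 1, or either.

g2 = g1 AND p must be 1, so both g1 = 1 and p = 1.
g1 = r OR q must be 1, so at least one of r, q is 1.
Every assignment with g2 = 1 has p = 1; there are 3 such assignment(s).
  p=1, q=0, r=1
  p=1, q=1, r=0
  p=1, q=1, r=1

1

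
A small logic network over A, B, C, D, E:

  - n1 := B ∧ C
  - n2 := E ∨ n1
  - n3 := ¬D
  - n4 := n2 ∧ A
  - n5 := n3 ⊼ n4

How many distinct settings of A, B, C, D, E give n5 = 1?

27

n5 = n3 ⊼ n4 must be 1, so at least one of n3, n4 is 0.
Enumerating the 32 input combinations, 27 give n5 = 1 and 5 give n5 = 0.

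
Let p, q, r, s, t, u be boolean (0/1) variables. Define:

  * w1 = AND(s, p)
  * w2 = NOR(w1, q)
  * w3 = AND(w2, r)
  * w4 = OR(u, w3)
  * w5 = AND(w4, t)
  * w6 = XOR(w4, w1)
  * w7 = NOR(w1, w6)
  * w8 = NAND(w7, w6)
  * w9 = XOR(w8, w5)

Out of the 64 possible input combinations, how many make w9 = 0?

19

w9 = XOR(w8, w5) must be 0, so w8 and w5 are equal.
Enumerating the 64 input combinations, 19 give w9 = 0 and 45 give w9 = 1.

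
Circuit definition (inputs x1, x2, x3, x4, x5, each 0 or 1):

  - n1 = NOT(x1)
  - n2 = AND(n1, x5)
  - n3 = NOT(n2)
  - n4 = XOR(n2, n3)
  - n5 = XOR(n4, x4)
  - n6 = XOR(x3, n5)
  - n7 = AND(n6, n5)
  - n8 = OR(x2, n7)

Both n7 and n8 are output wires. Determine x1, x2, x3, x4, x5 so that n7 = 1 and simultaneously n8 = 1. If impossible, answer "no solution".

Check with x1=0, x2=0, x3=0, x4=0, x5=1:
n1 = NOT(x1) = NOT 0 = 1
n2 = AND(n1, x5) = AND(1, 1) = 1
n3 = NOT(n2) = NOT 1 = 0
n4 = XOR(n2, n3) = XOR(1, 0) = 1
n5 = XOR(n4, x4) = XOR(1, 0) = 1
n6 = XOR(x3, n5) = XOR(0, 1) = 1
n7 = AND(n6, n5) = AND(1, 1) = 1
n8 = OR(x2, n7) = OR(0, 1) = 1
So n7 = 1 and n8 = 1.

x1=0, x2=0, x3=0, x4=0, x5=1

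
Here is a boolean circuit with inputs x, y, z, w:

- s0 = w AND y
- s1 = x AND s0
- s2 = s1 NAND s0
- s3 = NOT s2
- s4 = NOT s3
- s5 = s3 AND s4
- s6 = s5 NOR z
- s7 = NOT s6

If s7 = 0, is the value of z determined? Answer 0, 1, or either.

s7 = NOT s6 must be 0, so s6 = 1.
s6 = s5 NOR z must be 1, so both s5 = 0 and z = 0.
s5 = s3 AND s4 must be 0, so at least one of s3, s4 is 0.
Every assignment with s7 = 0 has z = 0; there are 8 such assignment(s).

0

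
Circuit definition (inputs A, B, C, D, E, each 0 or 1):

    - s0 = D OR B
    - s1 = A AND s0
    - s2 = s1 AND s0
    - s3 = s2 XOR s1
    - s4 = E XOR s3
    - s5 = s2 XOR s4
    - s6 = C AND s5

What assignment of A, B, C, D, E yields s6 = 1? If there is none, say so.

s6 = C AND s5 must be 1, so both C = 1 and s5 = 1.
Check with A=1, B=0, C=1, D=1, E=0:
s0 = D OR B = 1 OR 0 = 1
s1 = A AND s0 = 1 AND 1 = 1
s2 = s1 AND s0 = 1 AND 1 = 1
s3 = s2 XOR s1 = 1 XOR 1 = 0
s4 = E XOR s3 = 0 XOR 0 = 0
s5 = s2 XOR s4 = 1 XOR 0 = 1
s6 = C AND s5 = 1 AND 1 = 1
So s6 = 1 as required.

A=1, B=0, C=1, D=1, E=0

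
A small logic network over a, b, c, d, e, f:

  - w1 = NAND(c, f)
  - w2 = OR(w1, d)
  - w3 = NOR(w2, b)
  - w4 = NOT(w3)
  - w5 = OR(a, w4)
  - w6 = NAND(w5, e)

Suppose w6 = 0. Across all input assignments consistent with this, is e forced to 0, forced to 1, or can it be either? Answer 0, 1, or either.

w6 = NAND(w5, e) must be 0, so both w5 = 1 and e = 1.
w5 = OR(a, w4) must be 1, so at least one of a, w4 is 1.
Every assignment with w6 = 0 has e = 1; there are 31 such assignment(s).

1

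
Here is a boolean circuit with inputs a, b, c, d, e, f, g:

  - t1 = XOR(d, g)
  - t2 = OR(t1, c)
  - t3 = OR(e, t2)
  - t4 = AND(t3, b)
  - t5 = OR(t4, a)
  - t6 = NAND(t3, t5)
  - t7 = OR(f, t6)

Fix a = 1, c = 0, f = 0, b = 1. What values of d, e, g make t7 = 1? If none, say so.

d=0 e=0 g=0

Check with a = 1, c = 0, f = 0, b = 1 and d=0, e=0, g=0:
t1 = XOR(d, g) = XOR(0, 0) = 0
t2 = OR(t1, c) = OR(0, 0) = 0
t3 = OR(e, t2) = OR(0, 0) = 0
t4 = AND(t3, b) = AND(0, 1) = 0
t5 = OR(t4, a) = OR(0, 1) = 1
t6 = NAND(t3, t5) = NAND(0, 1) = 1
t7 = OR(f, t6) = OR(0, 1) = 1
So t7 = 1.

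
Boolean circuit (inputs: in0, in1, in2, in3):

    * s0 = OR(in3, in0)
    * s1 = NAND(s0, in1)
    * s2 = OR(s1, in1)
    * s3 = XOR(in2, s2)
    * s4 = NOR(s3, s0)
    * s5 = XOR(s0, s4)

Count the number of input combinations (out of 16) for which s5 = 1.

s5 = XOR(s0, s4) must be 1, so s0 and s4 differ.
Enumerating the 16 input combinations, 14 give s5 = 1 and 2 give s5 = 0.

14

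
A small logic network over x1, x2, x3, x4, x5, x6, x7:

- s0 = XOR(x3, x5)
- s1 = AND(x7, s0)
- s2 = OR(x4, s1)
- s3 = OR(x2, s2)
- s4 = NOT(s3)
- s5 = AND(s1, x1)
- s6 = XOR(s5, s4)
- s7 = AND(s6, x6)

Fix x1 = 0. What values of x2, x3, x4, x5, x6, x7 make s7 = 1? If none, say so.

x2=0 x3=1 x4=0 x5=1 x6=1 x7=0

Check with x1 = 0 and x2=0, x3=1, x4=0, x5=1, x6=1, x7=0:
s0 = XOR(x3, x5) = XOR(1, 1) = 0
s1 = AND(x7, s0) = AND(0, 0) = 0
s2 = OR(x4, s1) = OR(0, 0) = 0
s3 = OR(x2, s2) = OR(0, 0) = 0
s4 = NOT(s3) = NOT 0 = 1
s5 = AND(s1, x1) = AND(0, 0) = 0
s6 = XOR(s5, s4) = XOR(0, 1) = 1
s7 = AND(s6, x6) = AND(1, 1) = 1
So s7 = 1.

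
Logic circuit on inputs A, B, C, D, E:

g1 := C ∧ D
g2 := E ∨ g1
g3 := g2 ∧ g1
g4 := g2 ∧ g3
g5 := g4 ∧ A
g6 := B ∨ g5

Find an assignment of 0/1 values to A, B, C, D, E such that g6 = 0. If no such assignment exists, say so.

g6 = B ∨ g5 must be 0, so both B = 0 and g5 = 0.
Check with A=0, B=0, C=1, D=0, E=1:
g1 = C ∧ D = 1 ∧ 0 = 0
g2 = E ∨ g1 = 1 ∨ 0 = 1
g3 = g2 ∧ g1 = 1 ∧ 0 = 0
g4 = g2 ∧ g3 = 1 ∧ 0 = 0
g5 = g4 ∧ A = 0 ∧ 0 = 0
g6 = B ∨ g5 = 0 ∨ 0 = 0
So g6 = 0 as required.

A=0, B=0, C=1, D=0, E=1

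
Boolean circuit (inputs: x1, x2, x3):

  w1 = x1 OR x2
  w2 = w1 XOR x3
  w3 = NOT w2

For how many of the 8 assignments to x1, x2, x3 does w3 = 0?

4

w3 = NOT w2 must be 0, so w2 = 1.
Satisfying assignments:
  x1=0, x2=0, x3=1
  x1=0, x2=1, x3=0
  x1=1, x2=0, x3=0
  x1=1, x2=1, x3=0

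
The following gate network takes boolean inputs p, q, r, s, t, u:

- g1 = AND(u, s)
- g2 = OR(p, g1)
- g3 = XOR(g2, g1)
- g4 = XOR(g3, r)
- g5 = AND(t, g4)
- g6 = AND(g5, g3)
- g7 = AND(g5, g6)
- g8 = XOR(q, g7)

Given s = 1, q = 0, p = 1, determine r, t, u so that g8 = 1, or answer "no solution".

g8 = XOR(q, g7) must be 1, so q and g7 differ.
Check with s = 1, q = 0, p = 1 and r=0, t=1, u=0:
g1 = AND(u, s) = AND(0, 1) = 0
g2 = OR(p, g1) = OR(1, 0) = 1
g3 = XOR(g2, g1) = XOR(1, 0) = 1
g4 = XOR(g3, r) = XOR(1, 0) = 1
g5 = AND(t, g4) = AND(1, 1) = 1
g6 = AND(g5, g3) = AND(1, 1) = 1
g7 = AND(g5, g6) = AND(1, 1) = 1
g8 = XOR(q, g7) = XOR(0, 1) = 1
So g8 = 1.

r=0, t=1, u=0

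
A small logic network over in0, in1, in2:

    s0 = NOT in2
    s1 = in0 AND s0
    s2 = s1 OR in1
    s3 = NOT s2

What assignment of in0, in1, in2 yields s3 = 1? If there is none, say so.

Check with in0=1 in1=0 in2=1:
s0 = NOT in2 = NOT 1 = 0
s1 = in0 AND s0 = 1 AND 0 = 0
s2 = s1 OR in1 = 0 OR 0 = 0
s3 = NOT s2 = NOT 0 = 1
So s3 = 1 as required.

in0=1 in1=0 in2=1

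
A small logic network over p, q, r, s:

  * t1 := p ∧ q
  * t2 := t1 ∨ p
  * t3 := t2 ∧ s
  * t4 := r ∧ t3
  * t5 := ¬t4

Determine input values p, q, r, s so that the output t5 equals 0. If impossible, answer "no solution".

p=1, q=0, r=1, s=1

Check with p=1, q=0, r=1, s=1:
t1 = p ∧ q = 1 ∧ 0 = 0
t2 = t1 ∨ p = 0 ∨ 1 = 1
t3 = t2 ∧ s = 1 ∧ 1 = 1
t4 = r ∧ t3 = 1 ∧ 1 = 1
t5 = ¬t4 = ¬1 = 0
So t5 = 0 as required.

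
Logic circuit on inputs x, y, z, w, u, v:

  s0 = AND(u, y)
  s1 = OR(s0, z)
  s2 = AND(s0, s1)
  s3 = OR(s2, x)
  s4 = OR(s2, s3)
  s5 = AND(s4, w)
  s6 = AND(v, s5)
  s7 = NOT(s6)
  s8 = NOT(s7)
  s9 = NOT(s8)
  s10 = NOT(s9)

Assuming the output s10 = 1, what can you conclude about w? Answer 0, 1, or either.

s10 = NOT(s9) must be 1, so s9 = 0.
s9 = NOT(s8) must be 0, so s8 = 1.
Every assignment with s10 = 1 has w = 1; there are 10 such assignment(s).

1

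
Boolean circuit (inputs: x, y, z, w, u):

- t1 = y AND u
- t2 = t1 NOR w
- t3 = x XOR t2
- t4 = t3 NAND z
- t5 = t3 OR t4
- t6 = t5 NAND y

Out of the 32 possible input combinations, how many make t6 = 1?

t6 = t5 NAND y must be 1, so at least one of t5, y is 0.
Enumerating the 32 input combinations, 16 give t6 = 1 and 16 give t6 = 0.

16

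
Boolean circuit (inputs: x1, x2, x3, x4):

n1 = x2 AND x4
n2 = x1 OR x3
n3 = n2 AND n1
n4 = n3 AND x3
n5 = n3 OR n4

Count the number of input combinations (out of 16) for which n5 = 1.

n5 = n3 OR n4 must be 1, so at least one of n3, n4 is 1.
Enumerating the 16 input combinations, 3 give n5 = 1 and 13 give n5 = 0.

3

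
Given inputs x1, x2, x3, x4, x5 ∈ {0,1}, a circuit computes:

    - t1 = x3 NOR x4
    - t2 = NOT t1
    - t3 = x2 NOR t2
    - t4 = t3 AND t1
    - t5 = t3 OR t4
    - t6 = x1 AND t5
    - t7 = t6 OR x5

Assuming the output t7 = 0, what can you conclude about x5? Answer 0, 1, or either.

t7 = t6 OR x5 must be 0, so both t6 = 0 and x5 = 0.
t6 = x1 AND t5 must be 0, so at least one of x1, t5 is 0.
Every assignment with t7 = 0 has x5 = 0; there are 15 such assignment(s).

0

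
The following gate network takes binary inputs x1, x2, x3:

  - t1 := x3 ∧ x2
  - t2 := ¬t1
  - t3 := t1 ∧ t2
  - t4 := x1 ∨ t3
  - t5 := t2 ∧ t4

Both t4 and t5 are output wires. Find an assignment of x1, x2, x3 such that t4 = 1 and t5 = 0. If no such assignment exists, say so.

x1=1, x2=1, x3=1

Check with x1=1, x2=1, x3=1:
t1 = x3 ∧ x2 = 1 ∧ 1 = 1
t2 = ¬t1 = ¬1 = 0
t3 = t1 ∧ t2 = 1 ∧ 0 = 0
t4 = x1 ∨ t3 = 1 ∨ 0 = 1
t5 = t2 ∧ t4 = 0 ∧ 1 = 0
So t4 = 1 and t5 = 0.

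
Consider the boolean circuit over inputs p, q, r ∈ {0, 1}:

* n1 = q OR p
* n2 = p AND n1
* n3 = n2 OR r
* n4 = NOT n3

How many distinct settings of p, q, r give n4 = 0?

6

n4 = NOT n3 must be 0, so n3 = 1.
n3 = n2 OR r must be 1, so at least one of n2, r is 1.
Enumerating the 8 input combinations, 6 give n4 = 0 and 2 give n4 = 1.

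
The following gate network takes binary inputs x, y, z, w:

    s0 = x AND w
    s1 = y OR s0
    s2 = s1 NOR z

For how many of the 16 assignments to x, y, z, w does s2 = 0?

s2 = s1 NOR z must be 0, so at least one of s1, z is 1.
Enumerating the 16 input combinations, 13 give s2 = 0 and 3 give s2 = 1.

13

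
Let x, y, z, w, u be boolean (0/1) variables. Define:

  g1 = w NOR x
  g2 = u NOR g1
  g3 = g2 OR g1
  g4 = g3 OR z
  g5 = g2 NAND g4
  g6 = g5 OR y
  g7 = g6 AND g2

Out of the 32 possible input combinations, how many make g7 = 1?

g7 = g6 AND g2 must be 1, so both g6 = 1 and g2 = 1.
g6 = g5 OR y must be 1, so at least one of g5, y is 1.
g2 = u NOR g1 must be 1, so both u = 0 and g1 = 0.
Satisfying assignments:
  x=0, y=1, z=0, w=1, u=0
  x=0, y=1, z=1, w=1, u=0
  x=1, y=1, z=0, w=0, u=0
  x=1, y=1, z=0, w=1, u=0
  x=1, y=1, z=1, w=0, u=0
  x=1, y=1, z=1, w=1, u=0

6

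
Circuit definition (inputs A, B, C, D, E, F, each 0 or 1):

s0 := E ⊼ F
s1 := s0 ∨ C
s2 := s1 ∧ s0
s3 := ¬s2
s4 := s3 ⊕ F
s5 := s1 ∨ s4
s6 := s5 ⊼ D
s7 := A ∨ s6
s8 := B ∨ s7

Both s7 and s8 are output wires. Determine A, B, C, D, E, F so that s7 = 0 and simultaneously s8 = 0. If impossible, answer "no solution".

A=0 B=0 C=0 D=1 E=0 F=1

Check with A=0 B=0 C=0 D=1 E=0 F=1:
s0 = E ⊼ F = 0 ⊼ 1 = 1
s1 = s0 ∨ C = 1 ∨ 0 = 1
s2 = s1 ∧ s0 = 1 ∧ 1 = 1
s3 = ¬s2 = ¬1 = 0
s4 = s3 ⊕ F = 0 ⊕ 1 = 1
s5 = s1 ∨ s4 = 1 ∨ 1 = 1
s6 = s5 ⊼ D = 1 ⊼ 1 = 0
s7 = A ∨ s6 = 0 ∨ 0 = 0
s8 = B ∨ s7 = 0 ∨ 0 = 0
So s7 = 0 and s8 = 0.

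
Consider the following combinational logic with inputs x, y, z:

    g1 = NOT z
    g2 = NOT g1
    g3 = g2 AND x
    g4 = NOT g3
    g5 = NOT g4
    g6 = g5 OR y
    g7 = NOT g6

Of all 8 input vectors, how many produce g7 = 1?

3

g7 = NOT g6 must be 1, so g6 = 0.
g6 = g5 OR y must be 0, so both g5 = 0 and y = 0.
Enumerating the 8 input combinations, 3 give g7 = 1 and 5 give g7 = 0.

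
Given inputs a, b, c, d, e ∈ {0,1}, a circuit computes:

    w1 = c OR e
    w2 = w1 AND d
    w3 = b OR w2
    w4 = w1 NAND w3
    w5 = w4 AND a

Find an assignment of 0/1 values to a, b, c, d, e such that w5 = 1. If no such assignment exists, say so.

w5 = w4 AND a must be 1, so both w4 = 1 and a = 1.
w4 = w1 NAND w3 must be 1, so at least one of w1, w3 is 0.
Check with a=1 b=0 c=0 d=0 e=1:
w1 = c OR e = 0 OR 1 = 1
w2 = w1 AND d = 1 AND 0 = 0
w3 = b OR w2 = 0 OR 0 = 0
w4 = w1 NAND w3 = 1 NAND 0 = 1
w5 = w4 AND a = 1 AND 1 = 1
So w5 = 1 as required.

a=1 b=0 c=0 d=0 e=1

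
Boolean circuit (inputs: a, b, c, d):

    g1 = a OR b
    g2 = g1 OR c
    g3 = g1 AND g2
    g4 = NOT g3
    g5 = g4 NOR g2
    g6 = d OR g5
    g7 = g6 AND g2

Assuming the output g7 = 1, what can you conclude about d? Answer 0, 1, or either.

1

g7 = g6 AND g2 must be 1, so both g6 = 1 and g2 = 1.
Every assignment with g7 = 1 has d = 1; there are 7 such assignment(s).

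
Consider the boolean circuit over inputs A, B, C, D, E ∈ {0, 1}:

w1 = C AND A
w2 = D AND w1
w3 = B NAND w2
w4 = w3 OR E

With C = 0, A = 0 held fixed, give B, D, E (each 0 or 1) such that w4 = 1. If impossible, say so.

B=1, D=0, E=1

w4 = w3 OR E must be 1, so at least one of w3, E is 1.
Check with C = 0, A = 0 and B=1, D=0, E=1:
w1 = C AND A = 0 AND 0 = 0
w2 = D AND w1 = 0 AND 0 = 0
w3 = B NAND w2 = 1 NAND 0 = 1
w4 = w3 OR E = 1 OR 1 = 1
So w4 = 1.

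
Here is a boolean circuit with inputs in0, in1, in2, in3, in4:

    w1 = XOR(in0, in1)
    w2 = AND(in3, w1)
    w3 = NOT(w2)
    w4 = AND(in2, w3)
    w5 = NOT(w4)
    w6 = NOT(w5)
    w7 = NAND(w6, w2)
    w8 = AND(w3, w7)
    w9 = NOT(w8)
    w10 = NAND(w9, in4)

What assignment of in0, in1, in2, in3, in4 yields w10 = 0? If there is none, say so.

in0=0 in1=1 in2=0 in3=1 in4=1

w10 = NAND(w9, in4) must be 0, so both w9 = 1 and in4 = 1.
w9 = NOT(w8) must be 1, so w8 = 0.
Check with in0=0 in1=1 in2=0 in3=1 in4=1:
w1 = XOR(in0, in1) = XOR(0, 1) = 1
w2 = AND(in3, w1) = AND(1, 1) = 1
w3 = NOT(w2) = NOT 1 = 0
w4 = AND(in2, w3) = AND(0, 0) = 0
w5 = NOT(w4) = NOT 0 = 1
w6 = NOT(w5) = NOT 1 = 0
w7 = NAND(w6, w2) = NAND(0, 1) = 1
w8 = AND(w3, w7) = AND(0, 1) = 0
w9 = NOT(w8) = NOT 0 = 1
w10 = NAND(w9, in4) = NAND(1, 1) = 0
So w10 = 0 as required.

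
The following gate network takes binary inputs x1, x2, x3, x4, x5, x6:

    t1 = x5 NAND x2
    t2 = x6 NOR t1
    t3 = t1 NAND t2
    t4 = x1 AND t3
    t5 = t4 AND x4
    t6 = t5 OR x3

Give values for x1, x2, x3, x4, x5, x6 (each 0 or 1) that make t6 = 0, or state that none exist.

x1=0 x2=0 x3=0 x4=0 x5=1 x6=0

t6 = t5 OR x3 must be 0, so both t5 = 0 and x3 = 0.
Check with x1=0 x2=0 x3=0 x4=0 x5=1 x6=0:
t1 = x5 NAND x2 = 1 NAND 0 = 1
t2 = x6 NOR t1 = 0 NOR 1 = 0
t3 = t1 NAND t2 = 1 NAND 0 = 1
t4 = x1 AND t3 = 0 AND 1 = 0
t5 = t4 AND x4 = 0 AND 0 = 0
t6 = t5 OR x3 = 0 OR 0 = 0
So t6 = 0 as required.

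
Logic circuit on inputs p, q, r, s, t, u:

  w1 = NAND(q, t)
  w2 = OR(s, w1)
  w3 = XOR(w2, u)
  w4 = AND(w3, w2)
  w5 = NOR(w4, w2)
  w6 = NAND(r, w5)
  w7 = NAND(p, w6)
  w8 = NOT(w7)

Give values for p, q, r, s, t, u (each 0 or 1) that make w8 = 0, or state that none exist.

p=0, q=0, r=0, s=0, t=0, u=1

w8 = NOT(w7) must be 0, so w7 = 1.
w7 = NAND(p, w6) must be 1, so at least one of p, w6 is 0.
Check with p=0, q=0, r=0, s=0, t=0, u=1:
w1 = NAND(q, t) = NAND(0, 0) = 1
w2 = OR(s, w1) = OR(0, 1) = 1
w3 = XOR(w2, u) = XOR(1, 1) = 0
w4 = AND(w3, w2) = AND(0, 1) = 0
w5 = NOR(w4, w2) = NOR(0, 1) = 0
w6 = NAND(r, w5) = NAND(0, 0) = 1
w7 = NAND(p, w6) = NAND(0, 1) = 1
w8 = NOT(w7) = NOT 1 = 0
So w8 = 0 as required.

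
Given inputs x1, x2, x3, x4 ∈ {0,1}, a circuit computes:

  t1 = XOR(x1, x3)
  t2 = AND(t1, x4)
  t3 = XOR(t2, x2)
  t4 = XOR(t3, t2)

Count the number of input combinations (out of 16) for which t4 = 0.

8

t4 = XOR(t3, t2) must be 0, so t3 and t2 are equal.
Enumerating the 16 input combinations, 8 give t4 = 0 and 8 give t4 = 1.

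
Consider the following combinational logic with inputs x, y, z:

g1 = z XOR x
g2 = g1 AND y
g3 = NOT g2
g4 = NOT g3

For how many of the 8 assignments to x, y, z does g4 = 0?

g4 = NOT g3 must be 0, so g3 = 1.
g3 = NOT g2 must be 1, so g2 = 0.
g2 = g1 AND y must be 0, so at least one of g1, y is 0.
Satisfying assignments:
  x=0, y=0, z=0
  x=0, y=0, z=1
  x=0, y=1, z=0
  x=1, y=0, z=0
  x=1, y=0, z=1
  x=1, y=1, z=1

6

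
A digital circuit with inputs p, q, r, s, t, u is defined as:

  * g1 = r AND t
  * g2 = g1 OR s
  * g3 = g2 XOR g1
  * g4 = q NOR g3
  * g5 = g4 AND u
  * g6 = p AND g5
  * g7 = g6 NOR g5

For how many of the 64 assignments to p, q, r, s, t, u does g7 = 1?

54

g7 = g6 NOR g5 must be 1, so both g6 = 0 and g5 = 0.
g6 = p AND g5 must be 0, so at least one of p, g5 is 0.
Enumerating the 64 input combinations, 54 give g7 = 1 and 10 give g7 = 0.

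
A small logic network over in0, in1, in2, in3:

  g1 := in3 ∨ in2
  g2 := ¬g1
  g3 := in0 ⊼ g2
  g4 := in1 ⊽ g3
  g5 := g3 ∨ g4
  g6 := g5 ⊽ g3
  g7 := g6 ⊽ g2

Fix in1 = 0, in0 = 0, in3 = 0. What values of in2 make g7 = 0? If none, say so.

g7 = g6 ⊽ g2 must be 0, so at least one of g6, g2 is 1.
Check with in1 = 0, in0 = 0, in3 = 0 and in2=0:
g1 = in3 ∨ in2 = 0 ∨ 0 = 0
g2 = ¬g1 = ¬0 = 1
g3 = in0 ⊼ g2 = 0 ⊼ 1 = 1
g4 = in1 ⊽ g3 = 0 ⊽ 1 = 0
g5 = g3 ∨ g4 = 1 ∨ 0 = 1
g6 = g5 ⊽ g3 = 1 ⊽ 1 = 0
g7 = g6 ⊽ g2 = 0 ⊽ 1 = 0
So g7 = 0.

in2=0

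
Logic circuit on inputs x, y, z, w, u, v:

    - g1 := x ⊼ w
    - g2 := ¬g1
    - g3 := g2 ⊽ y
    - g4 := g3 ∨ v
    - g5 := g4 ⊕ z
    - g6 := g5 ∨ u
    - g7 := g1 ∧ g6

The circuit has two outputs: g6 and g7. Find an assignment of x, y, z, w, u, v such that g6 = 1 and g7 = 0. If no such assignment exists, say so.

Check with x=1, y=1, z=1, w=1, u=1, v=0:
g1 = x ⊼ w = 1 ⊼ 1 = 0
g2 = ¬g1 = ¬0 = 1
g3 = g2 ⊽ y = 1 ⊽ 1 = 0
g4 = g3 ∨ v = 0 ∨ 0 = 0
g5 = g4 ⊕ z = 0 ⊕ 1 = 1
g6 = g5 ∨ u = 1 ∨ 1 = 1
g7 = g1 ∧ g6 = 0 ∧ 1 = 0
So g6 = 1 and g7 = 0.

x=1, y=1, z=1, w=1, u=1, v=0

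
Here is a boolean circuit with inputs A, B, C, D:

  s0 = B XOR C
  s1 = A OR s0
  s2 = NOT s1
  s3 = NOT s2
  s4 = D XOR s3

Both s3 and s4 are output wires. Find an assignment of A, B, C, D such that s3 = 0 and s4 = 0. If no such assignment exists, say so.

A=0, B=1, C=1, D=0

Check with A=0, B=1, C=1, D=0:
s0 = B XOR C = 1 XOR 1 = 0
s1 = A OR s0 = 0 OR 0 = 0
s2 = NOT s1 = NOT 0 = 1
s3 = NOT s2 = NOT 1 = 0
s4 = D XOR s3 = 0 XOR 0 = 0
So s3 = 0 and s4 = 0.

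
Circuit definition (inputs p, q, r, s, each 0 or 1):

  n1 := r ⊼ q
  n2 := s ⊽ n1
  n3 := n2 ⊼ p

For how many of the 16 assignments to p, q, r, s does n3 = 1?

n3 = n2 ⊼ p must be 1, so at least one of n2, p is 0.
Enumerating the 16 input combinations, 15 give n3 = 1 and 1 give n3 = 0.

15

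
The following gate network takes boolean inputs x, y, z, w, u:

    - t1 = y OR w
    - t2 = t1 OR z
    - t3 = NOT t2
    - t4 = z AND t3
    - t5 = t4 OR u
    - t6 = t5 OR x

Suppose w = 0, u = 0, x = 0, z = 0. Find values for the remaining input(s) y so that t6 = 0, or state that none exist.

t6 = t5 OR x must be 0, so both t5 = 0 and x = 0.
t5 = t4 OR u must be 0, so both t4 = 0 and u = 0.
Check with w = 0, u = 0, x = 0, z = 0 and y=1:
t1 = y OR w = 1 OR 0 = 1
t2 = t1 OR z = 1 OR 0 = 1
t3 = NOT t2 = NOT 1 = 0
t4 = z AND t3 = 0 AND 0 = 0
t5 = t4 OR u = 0 OR 0 = 0
t6 = t5 OR x = 0 OR 0 = 0
So t6 = 0.

y=1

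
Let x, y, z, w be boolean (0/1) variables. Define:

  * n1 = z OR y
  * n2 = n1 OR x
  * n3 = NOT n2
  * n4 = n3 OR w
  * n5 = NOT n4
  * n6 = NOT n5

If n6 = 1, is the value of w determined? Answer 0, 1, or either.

Both values of w occur among assignments with n6 = 1:
  w=0: x=0, y=0, z=0, w=0
  w=1: x=0, y=0, z=0, w=1

either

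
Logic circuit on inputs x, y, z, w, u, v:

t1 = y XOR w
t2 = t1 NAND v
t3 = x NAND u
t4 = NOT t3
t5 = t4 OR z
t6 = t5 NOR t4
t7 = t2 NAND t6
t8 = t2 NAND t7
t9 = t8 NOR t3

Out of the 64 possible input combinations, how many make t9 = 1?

t9 = t8 NOR t3 must be 1, so both t8 = 0 and t3 = 0.
t8 = t2 NAND t7 must be 0, so both t2 = 1 and t7 = 1.
t3 = x NAND u must be 0, so both x = 1 and u = 1.
Enumerating the 64 input combinations, 12 give t9 = 1 and 52 give t9 = 0.

12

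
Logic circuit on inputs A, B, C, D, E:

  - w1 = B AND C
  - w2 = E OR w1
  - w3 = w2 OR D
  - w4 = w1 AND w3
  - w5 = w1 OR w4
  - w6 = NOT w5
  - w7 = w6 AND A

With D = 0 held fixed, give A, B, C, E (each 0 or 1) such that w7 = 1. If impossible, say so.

w7 = w6 AND A must be 1, so both w6 = 1 and A = 1.
w6 = NOT w5 must be 1, so w5 = 0.
Check with D = 0 and A=1, B=0, C=1, E=1:
w1 = B AND C = 0 AND 1 = 0
w2 = E OR w1 = 1 OR 0 = 1
w3 = w2 OR D = 1 OR 0 = 1
w4 = w1 AND w3 = 0 AND 1 = 0
w5 = w1 OR w4 = 0 OR 0 = 0
w6 = NOT w5 = NOT 0 = 1
w7 = w6 AND A = 1 AND 1 = 1
So w7 = 1.

A=1, B=0, C=1, E=1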